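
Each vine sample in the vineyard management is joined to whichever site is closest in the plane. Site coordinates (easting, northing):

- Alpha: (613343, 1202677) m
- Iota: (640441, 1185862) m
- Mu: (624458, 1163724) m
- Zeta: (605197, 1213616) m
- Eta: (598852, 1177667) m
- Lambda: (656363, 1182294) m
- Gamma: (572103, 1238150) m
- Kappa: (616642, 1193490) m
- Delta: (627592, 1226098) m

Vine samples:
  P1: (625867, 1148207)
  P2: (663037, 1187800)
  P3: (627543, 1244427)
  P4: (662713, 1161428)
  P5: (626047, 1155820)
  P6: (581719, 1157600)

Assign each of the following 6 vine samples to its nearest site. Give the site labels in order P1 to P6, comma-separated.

Mu, Lambda, Delta, Lambda, Mu, Eta

P1 → Mu (d²=242762570.00)
P2 → Lambda (d²=74858312.00)
P3 → Delta (d²=335954642.00)
P4 → Lambda (d²=475712456.00)
P5 → Mu (d²=64998137.00)
P6 → Eta (d²=696224178.00)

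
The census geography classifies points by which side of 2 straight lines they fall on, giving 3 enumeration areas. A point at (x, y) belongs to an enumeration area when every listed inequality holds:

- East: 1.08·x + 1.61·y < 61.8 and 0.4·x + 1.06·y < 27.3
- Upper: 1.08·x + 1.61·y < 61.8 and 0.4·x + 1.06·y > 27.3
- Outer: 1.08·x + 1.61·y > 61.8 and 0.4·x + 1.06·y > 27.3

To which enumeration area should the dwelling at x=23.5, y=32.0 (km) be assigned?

1.08·23.5 + 1.61·32.0 = 76.900, which is > 61.8
0.4·23.5 + 1.06·32.0 = 43.320, which is > 27.3
This sign pattern matches Outer.

Outer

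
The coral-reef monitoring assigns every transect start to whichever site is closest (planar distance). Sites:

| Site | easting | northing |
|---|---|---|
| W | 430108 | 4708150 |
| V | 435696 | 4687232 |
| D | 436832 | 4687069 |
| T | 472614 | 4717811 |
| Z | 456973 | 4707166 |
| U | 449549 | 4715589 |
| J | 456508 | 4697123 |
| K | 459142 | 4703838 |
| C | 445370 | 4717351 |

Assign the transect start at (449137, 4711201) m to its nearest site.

U

Squared distances to each site:
W: 371411442.000; V: 755173442.000; D: 733766449.000; T: 594861629.000; Z: 77684121.000; U: 19424288.000; J: 252521725.000; K: 154313794.000; C: 52012789.000.
Minimum at U.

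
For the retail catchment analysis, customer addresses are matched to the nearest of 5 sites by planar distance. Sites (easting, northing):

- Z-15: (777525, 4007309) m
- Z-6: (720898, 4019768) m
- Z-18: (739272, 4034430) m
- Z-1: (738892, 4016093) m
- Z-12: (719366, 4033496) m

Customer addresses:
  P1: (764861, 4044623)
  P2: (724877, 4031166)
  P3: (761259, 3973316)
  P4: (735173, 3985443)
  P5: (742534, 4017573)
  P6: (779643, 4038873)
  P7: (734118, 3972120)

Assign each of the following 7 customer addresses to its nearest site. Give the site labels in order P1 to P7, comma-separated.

P1 → Z-18 (d²=758694170.00)
P2 → Z-12 (d²=35800021.00)
P3 → Z-15 (d²=1420106805.00)
P4 → Z-1 (d²=953253461.00)
P5 → Z-1 (d²=15454564.00)
P6 → Z-15 (d²=1000772020.00)
P7 → Z-1 (d²=1956415805.00)

Z-18, Z-12, Z-15, Z-1, Z-1, Z-15, Z-1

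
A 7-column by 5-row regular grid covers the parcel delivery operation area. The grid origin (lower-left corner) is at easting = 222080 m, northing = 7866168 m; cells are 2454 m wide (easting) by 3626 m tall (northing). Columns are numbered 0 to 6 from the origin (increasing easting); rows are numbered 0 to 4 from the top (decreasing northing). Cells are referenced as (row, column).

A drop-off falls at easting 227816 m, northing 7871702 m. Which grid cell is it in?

Column index: ⌊(227816 − 222080) / 2454⌋ = ⌊2.337⌋ = 2
Row offset from origin: ⌊(7871702 − 7866168) / 3626⌋ = ⌊1.526⌋ = 1 → row 3 (counted from top)

(3, 2)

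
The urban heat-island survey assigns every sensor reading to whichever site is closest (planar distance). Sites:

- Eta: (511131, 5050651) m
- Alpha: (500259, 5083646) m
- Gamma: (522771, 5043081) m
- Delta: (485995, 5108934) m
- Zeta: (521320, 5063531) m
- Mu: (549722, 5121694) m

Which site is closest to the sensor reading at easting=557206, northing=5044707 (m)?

Squared distances to each site:
Eta: 2158236761.000; Alpha: 4759206530.000; Gamma: 1188413101.000; Delta: 9196114050.000; Zeta: 1642147972.000; Mu: 5983008425.000.
Minimum at Gamma.

Gamma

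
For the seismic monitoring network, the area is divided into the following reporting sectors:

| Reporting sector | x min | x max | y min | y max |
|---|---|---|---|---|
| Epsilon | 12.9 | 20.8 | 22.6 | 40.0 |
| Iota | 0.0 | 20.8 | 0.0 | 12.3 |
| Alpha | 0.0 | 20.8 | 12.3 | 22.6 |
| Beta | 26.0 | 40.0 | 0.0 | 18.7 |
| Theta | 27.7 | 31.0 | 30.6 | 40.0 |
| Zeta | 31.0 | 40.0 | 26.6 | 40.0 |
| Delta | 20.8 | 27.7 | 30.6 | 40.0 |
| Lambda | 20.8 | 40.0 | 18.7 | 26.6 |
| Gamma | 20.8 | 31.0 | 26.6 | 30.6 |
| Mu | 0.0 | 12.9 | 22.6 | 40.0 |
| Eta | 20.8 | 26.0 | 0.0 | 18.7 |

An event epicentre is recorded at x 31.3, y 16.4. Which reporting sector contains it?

Beta

The point has x = 31.3 and y = 16.4.
Only Beta satisfies 26.0 ≤ x ≤ 40.0 and 0.0 ≤ y ≤ 18.7.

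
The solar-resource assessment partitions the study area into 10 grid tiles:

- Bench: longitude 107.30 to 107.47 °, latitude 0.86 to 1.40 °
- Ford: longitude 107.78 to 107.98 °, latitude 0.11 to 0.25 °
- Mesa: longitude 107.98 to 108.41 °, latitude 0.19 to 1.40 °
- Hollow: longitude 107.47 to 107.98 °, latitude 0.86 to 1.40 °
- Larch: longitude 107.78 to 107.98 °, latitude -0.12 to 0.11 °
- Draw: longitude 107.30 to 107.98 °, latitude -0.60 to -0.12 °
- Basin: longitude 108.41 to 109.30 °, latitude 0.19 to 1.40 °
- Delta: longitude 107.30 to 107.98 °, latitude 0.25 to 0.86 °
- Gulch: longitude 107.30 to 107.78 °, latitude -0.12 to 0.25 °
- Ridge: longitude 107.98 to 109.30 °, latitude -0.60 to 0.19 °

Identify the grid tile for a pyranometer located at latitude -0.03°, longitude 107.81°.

Larch

The point has longitude = 107.81 and latitude = -0.03.
Only Larch satisfies 107.78 ≤ longitude ≤ 107.98 and -0.12 ≤ latitude ≤ 0.11.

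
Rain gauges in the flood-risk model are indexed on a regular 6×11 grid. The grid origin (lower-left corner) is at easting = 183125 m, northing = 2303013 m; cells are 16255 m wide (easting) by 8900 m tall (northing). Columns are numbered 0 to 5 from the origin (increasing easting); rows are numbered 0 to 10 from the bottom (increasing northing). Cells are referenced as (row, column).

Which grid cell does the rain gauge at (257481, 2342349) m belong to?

Column index: ⌊(257481 − 183125) / 16255⌋ = ⌊4.574⌋ = 4
Row offset from origin: ⌊(2342349 − 2303013) / 8900⌋ = ⌊4.420⌋ = 4 → row 4

(4, 4)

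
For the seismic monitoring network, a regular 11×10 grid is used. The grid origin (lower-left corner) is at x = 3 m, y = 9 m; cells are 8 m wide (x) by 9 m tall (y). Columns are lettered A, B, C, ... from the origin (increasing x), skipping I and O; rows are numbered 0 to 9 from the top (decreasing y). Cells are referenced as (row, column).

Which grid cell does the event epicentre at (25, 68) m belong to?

(3, C)

Column index: ⌊(25 − 3) / 8⌋ = ⌊2.750⌋ = 2 → column C
Row offset from origin: ⌊(68 − 9) / 9⌋ = ⌊6.556⌋ = 6 → row 3 (counted from top)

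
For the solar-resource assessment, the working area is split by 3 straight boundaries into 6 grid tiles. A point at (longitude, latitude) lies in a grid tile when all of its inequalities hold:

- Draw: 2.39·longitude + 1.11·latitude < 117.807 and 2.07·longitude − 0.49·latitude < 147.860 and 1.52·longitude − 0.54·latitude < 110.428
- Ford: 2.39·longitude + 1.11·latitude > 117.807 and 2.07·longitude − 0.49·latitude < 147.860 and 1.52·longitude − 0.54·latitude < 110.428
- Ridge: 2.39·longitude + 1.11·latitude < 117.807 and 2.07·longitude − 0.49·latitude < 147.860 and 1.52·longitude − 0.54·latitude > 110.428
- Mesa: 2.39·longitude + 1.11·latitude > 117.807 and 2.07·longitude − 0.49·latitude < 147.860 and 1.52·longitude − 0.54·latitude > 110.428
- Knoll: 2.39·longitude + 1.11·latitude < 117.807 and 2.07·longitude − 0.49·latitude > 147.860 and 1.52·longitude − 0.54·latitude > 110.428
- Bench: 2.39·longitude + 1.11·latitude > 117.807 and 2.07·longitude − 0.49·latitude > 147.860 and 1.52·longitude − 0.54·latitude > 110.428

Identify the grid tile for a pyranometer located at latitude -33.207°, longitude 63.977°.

Knoll

2.39·63.977 + 1.11·-33.207 = 116.045, which is < 117.807
2.07·63.977 − 0.49·-33.207 = 148.704, which is > 147.860
1.52·63.977 − 0.54·-33.207 = 115.177, which is > 110.428
This sign pattern matches Knoll.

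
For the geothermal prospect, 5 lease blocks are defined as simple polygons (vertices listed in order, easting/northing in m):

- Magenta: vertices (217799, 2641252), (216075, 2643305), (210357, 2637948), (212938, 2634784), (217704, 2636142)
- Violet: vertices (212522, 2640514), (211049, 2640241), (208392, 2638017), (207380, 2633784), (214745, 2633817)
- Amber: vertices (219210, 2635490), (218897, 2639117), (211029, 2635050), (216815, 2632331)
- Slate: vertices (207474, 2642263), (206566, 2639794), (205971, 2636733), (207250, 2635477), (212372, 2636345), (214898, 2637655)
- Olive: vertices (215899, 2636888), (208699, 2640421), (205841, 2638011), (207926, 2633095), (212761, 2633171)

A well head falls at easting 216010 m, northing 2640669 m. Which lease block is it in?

Cast a ray rightward from (216010, 2640669). For each polygon, the edges (by vertex number in listed order) whose endpoints lie on opposite sides of northing = 2640669, where each meets that height, and whether that is right or left of the point:
Magenta: 2–3 at easting≈213261.4 (left), 5–1 at easting≈217788.2 (right) → 1 crossing.
Violet: no edge straddles that height → 0 crossings.
Amber: no edge straddles that height → 0 crossings.
Slate: 1–2 at easting≈206887.8 (left), 6–1 at easting≈210042.1 (left) → 0 crossings.
Olive: no edge straddles that height → 0 crossings.
Only Magenta has an odd count, so the point is inside Magenta.

Magenta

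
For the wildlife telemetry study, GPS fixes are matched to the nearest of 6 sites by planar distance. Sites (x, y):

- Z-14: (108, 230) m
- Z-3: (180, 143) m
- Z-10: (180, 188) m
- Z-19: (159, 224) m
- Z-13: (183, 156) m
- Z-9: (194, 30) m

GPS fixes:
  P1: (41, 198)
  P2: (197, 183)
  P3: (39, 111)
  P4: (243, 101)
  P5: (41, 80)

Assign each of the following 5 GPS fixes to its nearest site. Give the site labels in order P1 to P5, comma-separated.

Z-14, Z-10, Z-14, Z-3, Z-3

P1 → Z-14 (d²=5513.00)
P2 → Z-10 (d²=314.00)
P3 → Z-14 (d²=18922.00)
P4 → Z-3 (d²=5733.00)
P5 → Z-3 (d²=23290.00)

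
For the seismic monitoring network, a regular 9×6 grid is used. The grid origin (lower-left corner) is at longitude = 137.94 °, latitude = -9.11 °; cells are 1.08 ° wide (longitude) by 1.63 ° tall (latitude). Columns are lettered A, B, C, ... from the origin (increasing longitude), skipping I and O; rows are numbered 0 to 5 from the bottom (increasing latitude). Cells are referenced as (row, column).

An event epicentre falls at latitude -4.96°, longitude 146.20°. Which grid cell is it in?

Column index: ⌊(146.20 − 137.94) / 1.08⌋ = ⌊7.648⌋ = 7 → column H
Row offset from origin: ⌊(-4.96 − -9.11) / 1.63⌋ = ⌊2.546⌋ = 2 → row 2

(2, H)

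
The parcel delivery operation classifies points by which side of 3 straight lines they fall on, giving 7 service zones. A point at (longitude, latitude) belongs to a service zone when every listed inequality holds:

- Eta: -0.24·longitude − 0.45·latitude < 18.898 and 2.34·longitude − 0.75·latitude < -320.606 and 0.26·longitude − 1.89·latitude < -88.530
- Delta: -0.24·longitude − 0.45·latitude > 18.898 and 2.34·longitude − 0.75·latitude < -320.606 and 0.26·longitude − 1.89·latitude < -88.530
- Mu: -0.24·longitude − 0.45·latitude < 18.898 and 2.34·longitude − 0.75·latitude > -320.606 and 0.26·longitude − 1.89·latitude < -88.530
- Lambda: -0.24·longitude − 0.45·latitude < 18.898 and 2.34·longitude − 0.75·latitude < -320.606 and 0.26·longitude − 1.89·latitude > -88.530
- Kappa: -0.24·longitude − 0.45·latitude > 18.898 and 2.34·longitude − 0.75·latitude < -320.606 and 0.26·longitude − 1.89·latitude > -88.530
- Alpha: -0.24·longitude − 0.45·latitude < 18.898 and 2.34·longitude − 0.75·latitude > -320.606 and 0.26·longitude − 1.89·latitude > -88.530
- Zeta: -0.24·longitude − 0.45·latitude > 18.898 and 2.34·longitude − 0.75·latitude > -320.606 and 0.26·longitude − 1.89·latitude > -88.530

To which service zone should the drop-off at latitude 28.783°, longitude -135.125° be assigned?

Delta

-0.24·-135.125 − 0.45·28.783 = 19.478, which is > 18.898
2.34·-135.125 − 0.75·28.783 = -337.780, which is < -320.606
0.26·-135.125 − 1.89·28.783 = -89.532, which is < -88.530
This sign pattern matches Delta.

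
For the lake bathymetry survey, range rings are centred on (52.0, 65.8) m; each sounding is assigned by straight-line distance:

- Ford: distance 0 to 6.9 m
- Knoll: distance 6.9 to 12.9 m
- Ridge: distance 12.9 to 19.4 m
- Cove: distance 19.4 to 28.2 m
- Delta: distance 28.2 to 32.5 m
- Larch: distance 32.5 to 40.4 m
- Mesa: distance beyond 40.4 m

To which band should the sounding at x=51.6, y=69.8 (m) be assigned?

Ford

Distance = √((51.6−52.0)² + (69.8−65.8)²) = √(0.160 + 16.000) = 4.020 m.
0 ≤ 4.020 < 6.9 → Ford.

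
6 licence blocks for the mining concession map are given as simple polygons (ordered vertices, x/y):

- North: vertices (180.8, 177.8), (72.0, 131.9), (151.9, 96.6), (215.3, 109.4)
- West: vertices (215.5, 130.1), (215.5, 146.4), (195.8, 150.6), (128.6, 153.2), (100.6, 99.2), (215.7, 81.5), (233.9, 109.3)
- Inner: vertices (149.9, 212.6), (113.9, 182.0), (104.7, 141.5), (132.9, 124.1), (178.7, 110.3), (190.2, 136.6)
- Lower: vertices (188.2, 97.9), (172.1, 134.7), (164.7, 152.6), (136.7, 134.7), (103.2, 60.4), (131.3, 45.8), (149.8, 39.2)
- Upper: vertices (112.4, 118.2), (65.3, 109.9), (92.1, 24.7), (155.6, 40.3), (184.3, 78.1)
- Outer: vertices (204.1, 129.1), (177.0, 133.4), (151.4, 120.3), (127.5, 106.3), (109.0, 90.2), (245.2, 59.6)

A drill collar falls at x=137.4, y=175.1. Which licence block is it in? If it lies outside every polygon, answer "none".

Inner

Cast a ray rightward from (137.4, 175.1). For each polygon, the edges (by vertex number in listed order) whose endpoints lie on opposite sides of y = 175.1, where each meets that height, and whether that is right or left of the point:
North: 1–2 at x≈174.40 (right), 4–1 at x≈182.16 (right) → 2 crossings.
West: no edge straddles that height → 0 crossings.
Inner: 2–3 at x≈112.33 (left), 6–1 at x≈169.78 (right) → 1 crossing.
Lower: no edge straddles that height → 0 crossings.
Upper: no edge straddles that height → 0 crossings.
Outer: no edge straddles that height → 0 crossings.
Only Inner has an odd count, so the point is inside Inner.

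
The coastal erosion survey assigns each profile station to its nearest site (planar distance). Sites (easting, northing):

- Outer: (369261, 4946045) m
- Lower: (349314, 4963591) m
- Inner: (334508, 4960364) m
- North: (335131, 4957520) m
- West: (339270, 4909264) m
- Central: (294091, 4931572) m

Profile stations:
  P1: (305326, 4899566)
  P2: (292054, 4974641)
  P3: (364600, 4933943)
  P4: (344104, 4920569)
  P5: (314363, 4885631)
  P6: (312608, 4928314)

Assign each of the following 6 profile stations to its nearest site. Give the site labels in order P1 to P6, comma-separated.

P1 → Central (d²=1150609261.00)
P2 → Central (d²=1859088130.00)
P3 → Outer (d²=168183325.00)
P4 → West (d²=151170581.00)
P5 → West (d²=1178877338.00)
P6 → Central (d²=353493853.00)

Central, Central, Outer, West, West, Central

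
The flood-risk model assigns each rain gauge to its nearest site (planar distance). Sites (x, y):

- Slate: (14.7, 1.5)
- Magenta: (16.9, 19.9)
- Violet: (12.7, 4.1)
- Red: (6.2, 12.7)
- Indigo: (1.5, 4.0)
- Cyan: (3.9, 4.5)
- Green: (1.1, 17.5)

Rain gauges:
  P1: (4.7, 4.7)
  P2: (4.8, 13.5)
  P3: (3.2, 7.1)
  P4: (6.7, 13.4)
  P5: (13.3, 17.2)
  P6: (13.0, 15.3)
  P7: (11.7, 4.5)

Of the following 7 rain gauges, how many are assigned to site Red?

2

P1 → Cyan
P2 → Red
P3 → Cyan
P4 → Red
P5 → Magenta
P6 → Magenta
P7 → Violet
2 of the 7 go to Red.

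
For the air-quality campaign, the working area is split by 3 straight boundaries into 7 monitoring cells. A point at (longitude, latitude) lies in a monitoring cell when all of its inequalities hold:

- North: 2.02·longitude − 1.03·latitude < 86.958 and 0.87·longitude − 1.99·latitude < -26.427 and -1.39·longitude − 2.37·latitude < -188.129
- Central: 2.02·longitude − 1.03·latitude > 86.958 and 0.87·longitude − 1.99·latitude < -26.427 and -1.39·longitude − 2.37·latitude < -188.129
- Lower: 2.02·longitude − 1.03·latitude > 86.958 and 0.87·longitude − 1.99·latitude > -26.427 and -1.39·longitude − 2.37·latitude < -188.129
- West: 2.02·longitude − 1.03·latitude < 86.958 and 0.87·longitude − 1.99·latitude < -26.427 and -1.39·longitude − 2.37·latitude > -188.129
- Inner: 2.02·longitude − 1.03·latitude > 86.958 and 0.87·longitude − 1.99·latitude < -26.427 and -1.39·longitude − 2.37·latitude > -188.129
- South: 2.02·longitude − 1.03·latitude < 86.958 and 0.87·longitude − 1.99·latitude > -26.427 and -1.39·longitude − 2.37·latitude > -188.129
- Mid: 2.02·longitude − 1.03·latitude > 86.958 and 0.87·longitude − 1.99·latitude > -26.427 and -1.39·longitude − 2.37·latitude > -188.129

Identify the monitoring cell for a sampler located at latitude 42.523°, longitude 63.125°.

2.02·63.125 − 1.03·42.523 = 83.714, which is < 86.958
0.87·63.125 − 1.99·42.523 = -29.702, which is < -26.427
-1.39·63.125 − 2.37·42.523 = -188.523, which is < -188.129
This sign pattern matches North.

North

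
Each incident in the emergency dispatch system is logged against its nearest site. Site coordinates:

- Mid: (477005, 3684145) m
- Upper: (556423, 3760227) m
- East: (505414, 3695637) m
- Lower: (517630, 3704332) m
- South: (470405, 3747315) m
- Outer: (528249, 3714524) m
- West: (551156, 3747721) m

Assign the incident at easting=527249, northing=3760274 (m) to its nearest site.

Squared distances to each site:
Mid: 8320084177.000; Upper: 851124485.000; East: 4654708994.000; Lower: 3222032525.000; South: 3399176017.000; Outer: 2094062500.000; West: 729122458.000.
Minimum at West.

West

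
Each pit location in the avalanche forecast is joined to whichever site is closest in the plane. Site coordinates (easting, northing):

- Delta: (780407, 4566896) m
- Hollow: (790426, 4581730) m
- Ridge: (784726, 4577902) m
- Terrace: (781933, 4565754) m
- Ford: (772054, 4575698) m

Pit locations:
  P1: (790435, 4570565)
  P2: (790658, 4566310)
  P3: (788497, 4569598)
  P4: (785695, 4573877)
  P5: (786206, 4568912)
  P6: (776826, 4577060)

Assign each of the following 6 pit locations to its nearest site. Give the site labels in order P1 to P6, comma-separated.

Ridge, Terrace, Terrace, Ridge, Terrace, Ford

P1 → Ridge (d²=86424250.00)
P2 → Terrace (d²=76434761.00)
P3 → Terrace (d²=57862432.00)
P4 → Ridge (d²=17139586.00)
P5 → Terrace (d²=28231493.00)
P6 → Ford (d²=24627028.00)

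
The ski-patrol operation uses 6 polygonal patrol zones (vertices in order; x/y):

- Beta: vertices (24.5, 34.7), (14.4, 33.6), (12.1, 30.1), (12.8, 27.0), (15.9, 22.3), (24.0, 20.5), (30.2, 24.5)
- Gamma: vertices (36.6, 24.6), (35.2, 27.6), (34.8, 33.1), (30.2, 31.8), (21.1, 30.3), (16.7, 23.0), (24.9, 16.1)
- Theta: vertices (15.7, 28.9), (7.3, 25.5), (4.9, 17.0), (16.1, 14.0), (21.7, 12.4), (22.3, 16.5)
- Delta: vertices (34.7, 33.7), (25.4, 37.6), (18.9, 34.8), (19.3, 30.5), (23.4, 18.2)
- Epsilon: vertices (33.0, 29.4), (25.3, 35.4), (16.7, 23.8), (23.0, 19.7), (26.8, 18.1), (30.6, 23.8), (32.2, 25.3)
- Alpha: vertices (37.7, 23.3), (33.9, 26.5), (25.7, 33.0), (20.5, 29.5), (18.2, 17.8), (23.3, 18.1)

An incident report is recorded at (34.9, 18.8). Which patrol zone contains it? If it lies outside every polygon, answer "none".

none

Cast a ray rightward from (34.9, 18.8). For each polygon, the edges (by vertex number in listed order) whose endpoints lie on opposite sides of y = 18.8, where each meets that height, and whether that is right or left of the point:
Beta: no edge straddles that height → 0 crossings.
Gamma: 6–7 at x≈21.69 (left), 7–1 at x≈28.62 (left) → 0 crossings.
Theta: 2–3 at x≈5.41 (left), 6–1 at x≈21.08 (left) → 0 crossings.
Delta: 4–5 at x≈23.20 (left), 5–1 at x≈23.84 (left) → 0 crossings.
Epsilon: 4–5 at x≈25.14 (left), 5–6 at x≈27.27 (left) → 0 crossings.
Alpha: 4–5 at x≈18.40 (left), 6–1 at x≈25.24 (left) → 0 crossings.
All counts are even, so the point lies outside every listed polygon.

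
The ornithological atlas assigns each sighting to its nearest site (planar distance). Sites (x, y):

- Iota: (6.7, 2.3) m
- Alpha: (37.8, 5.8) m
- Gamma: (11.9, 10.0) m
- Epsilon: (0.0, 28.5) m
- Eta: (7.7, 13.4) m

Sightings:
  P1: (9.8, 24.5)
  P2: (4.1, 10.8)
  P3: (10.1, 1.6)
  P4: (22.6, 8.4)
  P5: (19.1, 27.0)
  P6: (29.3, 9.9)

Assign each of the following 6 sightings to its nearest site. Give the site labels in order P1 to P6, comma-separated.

Epsilon, Eta, Iota, Gamma, Eta, Alpha

P1 → Epsilon (d²=112.04)
P2 → Eta (d²=19.72)
P3 → Iota (d²=12.05)
P4 → Gamma (d²=117.05)
P5 → Eta (d²=314.92)
P6 → Alpha (d²=89.06)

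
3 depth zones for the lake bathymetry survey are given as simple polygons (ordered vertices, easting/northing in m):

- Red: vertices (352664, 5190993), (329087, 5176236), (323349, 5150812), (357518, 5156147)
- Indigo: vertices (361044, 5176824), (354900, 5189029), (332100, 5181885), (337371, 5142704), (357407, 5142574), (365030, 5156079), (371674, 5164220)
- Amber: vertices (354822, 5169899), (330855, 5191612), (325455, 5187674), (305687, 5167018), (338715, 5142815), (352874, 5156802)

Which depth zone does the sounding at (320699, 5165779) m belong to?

Cast a ray rightward from (320699, 5165779). For each polygon, the edges (by vertex number in listed order) whose endpoints lie on opposite sides of northing = 5165779, where each meets that height, and whether that is right or left of the point:
Red: 2–3 at easting≈326726.9 (right), 4–1 at easting≈356176.3 (right) → 2 crossings.
Indigo: 3–4 at easting≈334266.7 (right), 7–1 at easting≈370359.2 (right) → 2 crossings.
Amber: 4–5 at easting≈307377.8 (left), 6–1 at easting≈354209.2 (right) → 1 crossing.
Only Amber has an odd count, so the point is inside Amber.

Amber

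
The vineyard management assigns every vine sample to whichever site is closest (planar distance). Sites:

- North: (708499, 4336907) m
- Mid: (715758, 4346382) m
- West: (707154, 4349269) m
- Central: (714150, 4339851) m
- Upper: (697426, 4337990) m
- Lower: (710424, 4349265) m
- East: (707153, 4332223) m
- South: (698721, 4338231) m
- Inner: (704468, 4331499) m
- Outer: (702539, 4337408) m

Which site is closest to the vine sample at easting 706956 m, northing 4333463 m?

East

Squared distances to each site:
North: 14241985.000; Mid: 244375765.000; West: 249868840.000; Central: 92560180.000; Upper: 111314629.000; Lower: 261730228.000; East: 1576409.000; South: 90549049.000; Inner: 10047440.000; Outer: 35072914.000.
Minimum at East.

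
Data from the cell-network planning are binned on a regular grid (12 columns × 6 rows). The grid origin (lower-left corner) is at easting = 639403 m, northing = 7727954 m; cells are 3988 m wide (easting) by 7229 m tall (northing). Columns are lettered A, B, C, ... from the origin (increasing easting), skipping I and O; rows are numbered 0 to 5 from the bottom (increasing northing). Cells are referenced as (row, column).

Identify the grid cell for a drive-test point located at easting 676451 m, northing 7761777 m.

(4, K)

Column index: ⌊(676451 − 639403) / 3988⌋ = ⌊9.290⌋ = 9 → column K
Row offset from origin: ⌊(7761777 − 7727954) / 7229⌋ = ⌊4.679⌋ = 4 → row 4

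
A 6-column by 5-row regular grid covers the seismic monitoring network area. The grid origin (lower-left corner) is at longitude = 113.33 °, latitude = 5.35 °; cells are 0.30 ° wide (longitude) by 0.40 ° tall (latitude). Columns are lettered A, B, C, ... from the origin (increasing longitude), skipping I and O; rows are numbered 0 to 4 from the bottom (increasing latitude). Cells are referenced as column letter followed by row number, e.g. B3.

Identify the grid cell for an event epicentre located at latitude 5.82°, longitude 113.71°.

B1

Column index: ⌊(113.71 − 113.33) / 0.30⌋ = ⌊1.267⌋ = 1 → column B
Row offset from origin: ⌊(5.82 − 5.35) / 0.40⌋ = ⌊1.175⌋ = 1 → row 1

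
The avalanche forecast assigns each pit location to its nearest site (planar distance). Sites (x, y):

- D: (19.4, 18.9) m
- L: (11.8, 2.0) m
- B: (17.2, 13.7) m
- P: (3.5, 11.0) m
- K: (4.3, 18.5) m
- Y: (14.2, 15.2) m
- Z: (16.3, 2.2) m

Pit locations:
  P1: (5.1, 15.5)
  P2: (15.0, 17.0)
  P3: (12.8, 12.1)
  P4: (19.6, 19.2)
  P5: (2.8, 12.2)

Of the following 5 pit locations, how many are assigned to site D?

P1 → K
P2 → Y
P3 → Y
P4 → D
P5 → P
1 of the 5 goes to D.

1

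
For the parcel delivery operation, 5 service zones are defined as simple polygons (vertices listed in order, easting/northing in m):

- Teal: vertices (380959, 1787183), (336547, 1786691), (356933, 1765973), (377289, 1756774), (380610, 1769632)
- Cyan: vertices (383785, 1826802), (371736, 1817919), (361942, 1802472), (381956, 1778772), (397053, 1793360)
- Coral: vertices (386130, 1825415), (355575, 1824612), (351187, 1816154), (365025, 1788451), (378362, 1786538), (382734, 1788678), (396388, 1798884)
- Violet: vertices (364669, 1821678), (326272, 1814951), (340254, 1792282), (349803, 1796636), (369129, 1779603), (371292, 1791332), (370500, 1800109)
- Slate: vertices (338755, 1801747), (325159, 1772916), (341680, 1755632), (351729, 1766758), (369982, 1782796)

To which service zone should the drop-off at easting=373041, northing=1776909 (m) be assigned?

Teal

Cast a ray rightward from (373041, 1776909). For each polygon, the edges (by vertex number in listed order) whose endpoints lie on opposite sides of northing = 1776909, where each meets that height, and whether that is right or left of the point:
Teal: 2–3 at easting≈346172.2 (left), 5–1 at easting≈380754.7 (right) → 1 crossing.
Cyan: no edge straddles that height → 0 crossings.
Coral: no edge straddles that height → 0 crossings.
Violet: no edge straddles that height → 0 crossings.
Slate: 1–2 at easting≈327042.0 (left), 4–5 at easting≈363281.9 (left) → 0 crossings.
Only Teal has an odd count, so the point is inside Teal.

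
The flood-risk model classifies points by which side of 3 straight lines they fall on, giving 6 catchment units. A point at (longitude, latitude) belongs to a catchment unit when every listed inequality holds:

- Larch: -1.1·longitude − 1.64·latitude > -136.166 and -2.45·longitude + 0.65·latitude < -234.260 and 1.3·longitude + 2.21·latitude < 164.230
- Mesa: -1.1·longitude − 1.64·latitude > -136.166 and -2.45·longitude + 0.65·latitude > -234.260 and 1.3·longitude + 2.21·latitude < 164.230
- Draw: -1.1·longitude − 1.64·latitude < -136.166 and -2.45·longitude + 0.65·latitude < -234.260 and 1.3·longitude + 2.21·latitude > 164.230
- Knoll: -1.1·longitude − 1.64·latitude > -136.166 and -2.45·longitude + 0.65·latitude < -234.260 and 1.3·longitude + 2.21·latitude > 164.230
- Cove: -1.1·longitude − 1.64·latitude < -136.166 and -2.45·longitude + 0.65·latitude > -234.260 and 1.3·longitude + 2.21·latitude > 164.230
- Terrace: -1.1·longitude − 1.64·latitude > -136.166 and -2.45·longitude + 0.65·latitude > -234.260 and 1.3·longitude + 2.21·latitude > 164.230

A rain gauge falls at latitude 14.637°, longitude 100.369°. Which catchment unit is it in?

-1.1·100.369 − 1.64·14.637 = -134.411, which is > -136.166
-2.45·100.369 + 0.65·14.637 = -236.390, which is < -234.260
1.3·100.369 + 2.21·14.637 = 162.827, which is < 164.230
This sign pattern matches Larch.

Larch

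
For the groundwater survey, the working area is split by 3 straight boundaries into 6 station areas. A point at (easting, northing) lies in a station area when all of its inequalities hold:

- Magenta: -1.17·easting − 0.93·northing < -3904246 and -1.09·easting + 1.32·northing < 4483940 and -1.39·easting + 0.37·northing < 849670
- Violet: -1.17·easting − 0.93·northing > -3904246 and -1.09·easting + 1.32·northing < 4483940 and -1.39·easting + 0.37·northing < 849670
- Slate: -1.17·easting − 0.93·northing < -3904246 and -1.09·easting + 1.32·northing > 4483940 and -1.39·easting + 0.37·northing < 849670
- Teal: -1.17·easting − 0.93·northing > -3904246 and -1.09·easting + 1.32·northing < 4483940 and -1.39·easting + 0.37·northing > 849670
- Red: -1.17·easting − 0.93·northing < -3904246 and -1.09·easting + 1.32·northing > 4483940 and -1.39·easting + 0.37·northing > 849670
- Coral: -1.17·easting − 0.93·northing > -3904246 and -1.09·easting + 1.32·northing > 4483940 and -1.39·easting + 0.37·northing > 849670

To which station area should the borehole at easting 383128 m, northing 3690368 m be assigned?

-1.17·383128 − 0.93·3690368 = -3880302.000, which is > -3904246
-1.09·383128 + 1.32·3690368 = 4453676.240, which is < 4483940
-1.39·383128 + 0.37·3690368 = 832888.240, which is < 849670
This sign pattern matches Violet.

Violet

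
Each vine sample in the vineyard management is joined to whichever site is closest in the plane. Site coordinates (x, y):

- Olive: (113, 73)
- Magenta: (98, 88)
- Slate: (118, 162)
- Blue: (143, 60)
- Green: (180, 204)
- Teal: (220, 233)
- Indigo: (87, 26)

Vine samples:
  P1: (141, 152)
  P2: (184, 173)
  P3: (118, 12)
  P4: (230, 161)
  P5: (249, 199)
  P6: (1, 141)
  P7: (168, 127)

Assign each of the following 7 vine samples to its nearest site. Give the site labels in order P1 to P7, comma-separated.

P1 → Slate (d²=629.00)
P2 → Green (d²=977.00)
P3 → Indigo (d²=1157.00)
P4 → Green (d²=4349.00)
P5 → Teal (d²=1997.00)
P6 → Magenta (d²=12218.00)
P7 → Slate (d²=3725.00)

Slate, Green, Indigo, Green, Teal, Magenta, Slate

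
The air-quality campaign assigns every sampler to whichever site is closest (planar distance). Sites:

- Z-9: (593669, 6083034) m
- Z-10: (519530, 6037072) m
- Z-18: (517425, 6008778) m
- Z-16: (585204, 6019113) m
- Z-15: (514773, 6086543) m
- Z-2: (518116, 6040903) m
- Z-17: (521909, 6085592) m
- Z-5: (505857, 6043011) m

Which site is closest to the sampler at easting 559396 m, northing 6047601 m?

Z-16

Squared distances to each site:
Z-9: 2430136018.000; Z-10: 1700157797.000; Z-18: 3268790170.000; Z-16: 1477619008.000; Z-15: 3507691493.000; Z-2: 1748901604.000; Z-17: 2848591250.000; Z-5: 2887492621.000.
Minimum at Z-16.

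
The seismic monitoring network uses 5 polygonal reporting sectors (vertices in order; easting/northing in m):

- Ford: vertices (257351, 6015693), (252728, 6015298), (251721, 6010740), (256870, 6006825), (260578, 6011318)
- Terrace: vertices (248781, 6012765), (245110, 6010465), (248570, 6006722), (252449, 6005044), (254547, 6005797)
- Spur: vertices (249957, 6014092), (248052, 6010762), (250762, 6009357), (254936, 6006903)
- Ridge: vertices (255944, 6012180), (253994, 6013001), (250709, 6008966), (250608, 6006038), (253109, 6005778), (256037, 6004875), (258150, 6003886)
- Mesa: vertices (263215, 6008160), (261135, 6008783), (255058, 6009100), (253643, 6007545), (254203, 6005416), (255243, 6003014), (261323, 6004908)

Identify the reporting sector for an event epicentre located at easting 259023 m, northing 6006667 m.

Mesa

Cast a ray rightward from (259023, 6006667). For each polygon, the edges (by vertex number in listed order) whose endpoints lie on opposite sides of northing = 6006667, where each meets that height, and whether that is right or left of the point:
Ford: no edge straddles that height → 0 crossings.
Terrace: 3–4 at easting≈248697.1 (left), 5–1 at easting≈253827.1 (left) → 0 crossings.
Spur: no edge straddles that height → 0 crossings.
Ridge: 3–4 at easting≈250629.7 (left), 7–1 at easting≈257410.3 (left) → 0 crossings.
Mesa: 4–5 at easting≈253873.9 (left), 7–1 at easting≈262346.4 (right) → 1 crossing.
Only Mesa has an odd count, so the point is inside Mesa.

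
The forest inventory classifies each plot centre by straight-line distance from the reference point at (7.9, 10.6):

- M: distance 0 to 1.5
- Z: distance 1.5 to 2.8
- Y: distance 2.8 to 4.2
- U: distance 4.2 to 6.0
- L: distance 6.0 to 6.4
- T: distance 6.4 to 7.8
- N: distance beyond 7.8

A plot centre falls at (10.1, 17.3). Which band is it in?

T

Distance = √((10.1−7.9)² + (17.3−10.6)²) = √(4.840 + 44.890) = 7.052.
6.4 ≤ 7.052 < 7.8 → T.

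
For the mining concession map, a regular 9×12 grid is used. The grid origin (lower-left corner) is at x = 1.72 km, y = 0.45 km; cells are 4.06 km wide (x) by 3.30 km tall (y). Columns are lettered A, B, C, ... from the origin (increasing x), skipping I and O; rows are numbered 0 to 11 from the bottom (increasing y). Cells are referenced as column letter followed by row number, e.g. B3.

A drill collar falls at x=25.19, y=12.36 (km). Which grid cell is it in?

F3

Column index: ⌊(25.19 − 1.72) / 4.06⌋ = ⌊5.781⌋ = 5 → column F
Row offset from origin: ⌊(12.36 − 0.45) / 3.30⌋ = ⌊3.609⌋ = 3 → row 3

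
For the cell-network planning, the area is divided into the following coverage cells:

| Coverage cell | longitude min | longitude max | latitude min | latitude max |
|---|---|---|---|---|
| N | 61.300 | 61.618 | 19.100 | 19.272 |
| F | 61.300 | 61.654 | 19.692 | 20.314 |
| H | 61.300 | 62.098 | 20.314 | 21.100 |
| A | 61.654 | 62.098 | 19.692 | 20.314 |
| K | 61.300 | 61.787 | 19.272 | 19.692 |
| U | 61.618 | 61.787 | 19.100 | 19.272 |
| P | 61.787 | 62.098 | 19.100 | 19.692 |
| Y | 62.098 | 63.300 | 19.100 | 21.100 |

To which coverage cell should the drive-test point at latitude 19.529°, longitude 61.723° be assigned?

K

The point has longitude = 61.723 and latitude = 19.529.
Only K satisfies 61.300 ≤ longitude ≤ 61.787 and 19.272 ≤ latitude ≤ 19.692.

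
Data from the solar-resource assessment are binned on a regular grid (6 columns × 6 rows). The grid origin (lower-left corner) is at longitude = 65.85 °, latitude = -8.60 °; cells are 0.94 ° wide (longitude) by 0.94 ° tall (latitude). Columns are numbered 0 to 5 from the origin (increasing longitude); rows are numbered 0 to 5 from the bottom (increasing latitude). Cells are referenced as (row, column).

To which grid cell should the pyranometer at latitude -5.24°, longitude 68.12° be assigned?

(3, 2)

Column index: ⌊(68.12 − 65.85) / 0.94⌋ = ⌊2.415⌋ = 2
Row offset from origin: ⌊(-5.24 − -8.60) / 0.94⌋ = ⌊3.574⌋ = 3 → row 3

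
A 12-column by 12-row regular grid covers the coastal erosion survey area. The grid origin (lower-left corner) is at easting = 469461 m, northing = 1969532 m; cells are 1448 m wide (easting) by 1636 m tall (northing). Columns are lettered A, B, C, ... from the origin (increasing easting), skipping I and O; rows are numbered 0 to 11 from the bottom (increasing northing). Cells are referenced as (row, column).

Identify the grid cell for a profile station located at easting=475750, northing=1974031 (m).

Column index: ⌊(475750 − 469461) / 1448⌋ = ⌊4.343⌋ = 4 → column E
Row offset from origin: ⌊(1974031 − 1969532) / 1636⌋ = ⌊2.750⌋ = 2 → row 2

(2, E)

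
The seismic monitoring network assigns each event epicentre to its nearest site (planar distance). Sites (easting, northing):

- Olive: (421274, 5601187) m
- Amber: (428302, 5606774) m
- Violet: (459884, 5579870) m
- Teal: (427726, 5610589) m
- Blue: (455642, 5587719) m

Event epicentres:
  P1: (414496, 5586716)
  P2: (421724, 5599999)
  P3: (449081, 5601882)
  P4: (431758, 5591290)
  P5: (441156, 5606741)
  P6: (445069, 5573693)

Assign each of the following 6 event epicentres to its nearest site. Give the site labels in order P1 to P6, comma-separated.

P1 → Olive (d²=255351125.00)
P2 → Olive (d²=1613844.00)
P3 → Blue (d²=243637290.00)
P4 → Olive (d²=207864865.00)
P5 → Amber (d²=165226405.00)
P6 → Violet (d²=257639554.00)

Olive, Olive, Blue, Olive, Amber, Violet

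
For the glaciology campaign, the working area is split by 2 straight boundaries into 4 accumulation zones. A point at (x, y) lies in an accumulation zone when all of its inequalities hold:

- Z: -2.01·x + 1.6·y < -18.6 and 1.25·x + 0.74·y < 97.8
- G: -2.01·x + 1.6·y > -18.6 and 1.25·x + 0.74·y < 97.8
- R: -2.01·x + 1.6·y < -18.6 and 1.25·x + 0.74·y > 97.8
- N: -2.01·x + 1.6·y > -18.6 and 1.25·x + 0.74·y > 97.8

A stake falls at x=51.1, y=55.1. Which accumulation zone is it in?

N

-2.01·51.1 + 1.6·55.1 = -14.551, which is > -18.6
1.25·51.1 + 0.74·55.1 = 104.649, which is > 97.8
This sign pattern matches N.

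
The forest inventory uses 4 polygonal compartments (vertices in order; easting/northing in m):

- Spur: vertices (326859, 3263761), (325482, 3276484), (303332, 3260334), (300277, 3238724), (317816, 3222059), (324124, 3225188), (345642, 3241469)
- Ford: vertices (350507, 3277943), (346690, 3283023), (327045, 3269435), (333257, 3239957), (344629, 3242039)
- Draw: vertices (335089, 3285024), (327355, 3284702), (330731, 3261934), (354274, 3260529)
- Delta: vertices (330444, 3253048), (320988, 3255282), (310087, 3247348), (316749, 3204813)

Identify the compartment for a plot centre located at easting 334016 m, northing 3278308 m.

Draw

Cast a ray rightward from (334016, 3278308). For each polygon, the edges (by vertex number in listed order) whose endpoints lie on opposite sides of northing = 3278308, where each meets that height, and whether that is right or left of the point:
Spur: no edge straddles that height → 0 crossings.
Ford: 1–2 at easting≈350232.7 (right), 2–3 at easting≈339873.2 (right) → 2 crossings.
Draw: 2–3 at easting≈328303.1 (left), 4–1 at easting≈340349.1 (right) → 1 crossing.
Delta: no edge straddles that height → 0 crossings.
Only Draw has an odd count, so the point is inside Draw.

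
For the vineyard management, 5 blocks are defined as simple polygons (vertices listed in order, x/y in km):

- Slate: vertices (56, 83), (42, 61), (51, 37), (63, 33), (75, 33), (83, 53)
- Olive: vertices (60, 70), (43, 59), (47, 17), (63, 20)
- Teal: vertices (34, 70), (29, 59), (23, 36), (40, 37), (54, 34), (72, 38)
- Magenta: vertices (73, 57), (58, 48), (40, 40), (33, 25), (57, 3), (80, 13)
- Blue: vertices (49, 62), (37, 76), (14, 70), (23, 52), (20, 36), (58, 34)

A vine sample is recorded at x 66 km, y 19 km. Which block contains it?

Cast a ray rightward from (66, 19). For each polygon, the edges (by vertex number in listed order) whose endpoints lie on opposite sides of y = 19, where each meets that height, and whether that is right or left of the point:
Slate: no edge straddles that height → 0 crossings.
Olive: 2–3 at x≈46.8 (left), 3–4 at x≈57.7 (left) → 0 crossings.
Teal: no edge straddles that height → 0 crossings.
Magenta: 4–5 at x≈39.5 (left), 6–1 at x≈79.0 (right) → 1 crossing.
Blue: no edge straddles that height → 0 crossings.
Only Magenta has an odd count, so the point is inside Magenta.

Magenta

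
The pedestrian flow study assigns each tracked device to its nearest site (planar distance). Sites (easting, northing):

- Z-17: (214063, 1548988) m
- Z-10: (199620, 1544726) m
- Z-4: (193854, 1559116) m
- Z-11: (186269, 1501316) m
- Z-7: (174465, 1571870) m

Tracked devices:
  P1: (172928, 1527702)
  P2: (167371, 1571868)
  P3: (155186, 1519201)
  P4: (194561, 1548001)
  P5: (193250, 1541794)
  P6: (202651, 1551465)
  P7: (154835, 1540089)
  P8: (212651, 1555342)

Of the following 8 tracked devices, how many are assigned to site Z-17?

P1 → Z-11
P2 → Z-7
P3 → Z-11
P4 → Z-10
P5 → Z-10
P6 → Z-10
P7 → Z-7
P8 → Z-17
1 of the 8 goes to Z-17.

1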